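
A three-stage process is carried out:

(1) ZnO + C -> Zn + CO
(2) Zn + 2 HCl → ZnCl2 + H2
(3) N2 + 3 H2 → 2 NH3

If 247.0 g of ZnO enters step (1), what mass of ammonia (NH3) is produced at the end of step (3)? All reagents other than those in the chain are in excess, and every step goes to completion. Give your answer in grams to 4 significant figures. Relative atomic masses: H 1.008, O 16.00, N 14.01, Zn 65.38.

M(ZnO) = 65.38 + 16.00 = 81.38 g/mol.
M(NH3) = 14.01 + 3(1.008) = 17.034 g/mol.
n(ZnO) = 247.0 / 81.38 = 3.0351 mol.
Reaction (1): ZnO→Zn ratio 1:1 ⇒ n(Zn) = 3.0351 mol.
Reaction (2): Zn→H2 ratio 1:1 ⇒ n(H2) = 3.0351 mol.
Reaction (3): H2→NH3 ratio 3:2 ⇒ n(NH3) = 2.0234 mol.
Mass of NH3 = 2.0234 × 17.034 = 34.467 g.

34.47 g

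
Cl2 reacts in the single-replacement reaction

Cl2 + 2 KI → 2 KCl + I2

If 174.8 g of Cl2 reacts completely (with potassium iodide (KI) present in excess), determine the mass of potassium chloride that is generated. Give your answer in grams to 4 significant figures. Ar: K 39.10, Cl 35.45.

M(Cl2) = 2(35.45) = 70.90 g/mol.
M(KCl) = 39.10 + 35.45 = 74.55 g/mol.
n(Cl2) = 174.80 g / 70.90 g/mol = 2.4654 mol.
From the equation the Cl2:KCl mole ratio is 1:2, so n(KCl) = 2.4654 × 2/1 = 4.9309 mol.
Mass of KCl = 4.9309 mol × 74.55 g/mol = 367.60 g.

367.6 g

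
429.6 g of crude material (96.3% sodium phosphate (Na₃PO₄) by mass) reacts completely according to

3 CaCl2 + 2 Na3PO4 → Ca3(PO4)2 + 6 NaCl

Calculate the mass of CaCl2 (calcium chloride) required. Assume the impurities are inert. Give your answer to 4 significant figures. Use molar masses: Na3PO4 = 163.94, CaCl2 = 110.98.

420.1 g

Mass of pure Na3PO4 = 429.6 g × 0.963 = 413.70 g.
n(Na3PO4) = 413.70 g / 163.94 g/mol = 2.5235 mol.
From the equation the Na3PO4:CaCl2 mole ratio is 2:3, so n(CaCl2) = 2.5235 × 3/2 = 3.7853 mol.
Mass of CaCl2 = 3.7853 mol × 110.98 g/mol = 420.09 g.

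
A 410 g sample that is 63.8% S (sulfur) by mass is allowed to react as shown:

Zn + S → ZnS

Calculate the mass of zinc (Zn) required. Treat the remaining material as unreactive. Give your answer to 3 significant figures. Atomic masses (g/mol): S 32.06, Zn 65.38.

533 g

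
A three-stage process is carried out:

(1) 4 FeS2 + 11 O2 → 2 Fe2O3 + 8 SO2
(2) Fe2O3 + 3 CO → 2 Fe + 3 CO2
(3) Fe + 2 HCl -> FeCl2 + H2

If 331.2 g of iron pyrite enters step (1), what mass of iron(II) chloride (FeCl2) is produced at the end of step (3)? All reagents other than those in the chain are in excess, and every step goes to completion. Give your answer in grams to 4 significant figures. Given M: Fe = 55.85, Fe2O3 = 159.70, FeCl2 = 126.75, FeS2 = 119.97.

n(FeS2) = 331.2 / 119.97 = 2.7607 mol.
Reaction (1): FeS2→Fe2O3 ratio 4:2 ⇒ n(Fe2O3) = 1.3803 mol.
Reaction (2): Fe2O3→Fe ratio 1:2 ⇒ n(Fe) = 2.7607 mol.
Reaction (3): Fe→FeCl2 ratio 1:1 ⇒ n(FeCl2) = 2.7607 mol.
Mass of FeCl2 = 2.7607 × 126.75 = 349.92 g.

349.9 g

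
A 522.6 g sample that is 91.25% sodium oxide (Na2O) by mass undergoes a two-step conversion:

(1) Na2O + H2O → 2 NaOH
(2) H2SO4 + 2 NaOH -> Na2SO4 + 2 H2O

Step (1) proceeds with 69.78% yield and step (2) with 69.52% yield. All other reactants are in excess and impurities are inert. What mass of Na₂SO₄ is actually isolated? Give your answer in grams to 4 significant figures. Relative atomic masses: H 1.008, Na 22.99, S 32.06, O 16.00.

Pure Na2O = 522.6 × 0.9125 = 476.87 g.
M(Na2O) = 2(22.99) + 16.00 = 61.98 g/mol.
M(Na2SO4) = 2(22.99) + 32.06 + 4(16.00) = 142.04 g/mol.
n(Na2O) = 476.87 / 61.98 = 7.6940 mol.
Step 1 (Na2O:NaOH = 1:2): theoretical n(NaOH) = 15.388 mol; at 69.78% yield, n(NaOH) = 10.738 mol.
Step 2 (NaOH:Na2SO4 = 2:1): theoretical n(Na2SO4) = 5.3689 mol, so theoretical mass = 5.3689 × 142.04 = 762.59 g.
At 69.52% yield, actual mass of Na2SO4 = 762.59 × 0.6952 = 530.15 g.

530.2 g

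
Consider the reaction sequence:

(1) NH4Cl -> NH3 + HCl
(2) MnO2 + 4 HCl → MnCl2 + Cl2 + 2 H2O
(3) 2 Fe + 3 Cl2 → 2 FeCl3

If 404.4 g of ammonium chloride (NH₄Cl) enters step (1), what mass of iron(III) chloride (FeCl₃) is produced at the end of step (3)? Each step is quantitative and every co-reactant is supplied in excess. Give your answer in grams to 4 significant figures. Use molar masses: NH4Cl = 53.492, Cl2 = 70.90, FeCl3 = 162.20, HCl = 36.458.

204.4 g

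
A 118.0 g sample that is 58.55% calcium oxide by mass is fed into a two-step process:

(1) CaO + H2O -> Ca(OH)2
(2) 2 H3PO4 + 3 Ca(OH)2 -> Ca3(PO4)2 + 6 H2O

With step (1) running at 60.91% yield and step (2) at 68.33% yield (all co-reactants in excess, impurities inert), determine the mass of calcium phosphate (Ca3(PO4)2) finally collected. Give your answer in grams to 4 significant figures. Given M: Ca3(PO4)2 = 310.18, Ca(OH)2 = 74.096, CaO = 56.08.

Pure CaO = 118.0 × 0.5855 = 69.089 g.
n(CaO) = 69.089 / 56.08 = 1.2320 mol.
Step 1 (CaO:Ca(OH)2 = 1:1): theoretical n(Ca(OH)2) = 1.2320 mol; at 60.91% yield, n(Ca(OH)2) = 0.75039 mol.
Step 2 (Ca(OH)2:Ca3(PO4)2 = 3:1): theoretical n(Ca3(PO4)2) = 0.25013 mol, so theoretical mass = 0.25013 × 310.18 = 77.586 g.
At 68.33% yield, actual mass of Ca3(PO4)2 = 77.586 × 0.6833 = 53.014 g.

53.01 g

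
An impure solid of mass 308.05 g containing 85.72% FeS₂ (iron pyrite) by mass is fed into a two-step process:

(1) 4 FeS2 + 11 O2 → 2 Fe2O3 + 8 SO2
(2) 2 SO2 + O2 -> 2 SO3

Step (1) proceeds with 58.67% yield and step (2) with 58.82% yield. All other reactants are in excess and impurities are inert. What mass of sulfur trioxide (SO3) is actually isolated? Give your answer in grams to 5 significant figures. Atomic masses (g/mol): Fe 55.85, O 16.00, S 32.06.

Pure FeS2 = 308.05 × 0.8572 = 264.060 g.
M(FeS2) = 55.85 + 2(32.06) = 119.97 g/mol.
M(SO3) = 32.06 + 3(16.00) = 80.06 g/mol.
n(FeS2) = 264.060 / 119.97 = 2.20105 mol.
Step 1 (FeS2:SO2 = 4:8): theoretical n(SO2) = 4.40211 mol; at 58.67% yield, n(SO2) = 2.58272 mol.
Step 2 (SO2:SO3 = 2:2): theoretical n(SO3) = 2.58272 mol, so theoretical mass = 2.58272 × 80.06 = 206.772 g.
At 58.82% yield, actual mass of SO3 = 206.772 × 0.5882 = 121.623 g.

121.62 g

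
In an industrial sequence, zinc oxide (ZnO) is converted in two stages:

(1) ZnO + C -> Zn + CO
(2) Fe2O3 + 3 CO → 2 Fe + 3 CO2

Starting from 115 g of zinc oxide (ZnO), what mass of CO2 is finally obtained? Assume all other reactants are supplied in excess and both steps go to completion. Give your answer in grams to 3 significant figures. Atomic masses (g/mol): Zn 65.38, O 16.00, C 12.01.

M(ZnO) = 65.38 + 16.00 = 81.38 g/mol.
M(CO2) = 12.01 + 2(16.00) = 44.01 g/mol.
n(ZnO) = 115.0 / 81.38 = 1.413 mol.
Step 1 gives a 1:1 ratio of ZnO to CO, so n(CO) = 1.413 mol.
In step 2 the CO:CO2 ratio is 3:3, so n(CO2) = 1.413 mol.
Mass of CO2 = 1.413 × 44.01 = 62.19 g.

62.2 g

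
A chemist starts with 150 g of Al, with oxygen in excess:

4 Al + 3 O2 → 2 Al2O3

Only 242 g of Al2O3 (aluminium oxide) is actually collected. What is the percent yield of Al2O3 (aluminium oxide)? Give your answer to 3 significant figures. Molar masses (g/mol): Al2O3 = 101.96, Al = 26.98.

85.4 %

n(Al) = 150.0 g / 26.98 g/mol = 5.560 mol.
From the equation the Al:Al2O3 mole ratio is 4:2, so n(Al2O3) = 5.560 × 2/4 = 2.780 mol.
Mass of Al2O3 = 2.780 mol × 101.96 g/mol = 283.4 g.
This is the theoretical yield. Percent yield = 242 g / 283.4 g × 100% = 85.38%.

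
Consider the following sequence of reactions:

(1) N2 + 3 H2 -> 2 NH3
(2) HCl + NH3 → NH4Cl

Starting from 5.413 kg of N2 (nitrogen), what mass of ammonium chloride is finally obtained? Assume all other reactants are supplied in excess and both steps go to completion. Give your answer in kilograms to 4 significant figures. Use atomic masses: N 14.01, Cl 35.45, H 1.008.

20.67 kg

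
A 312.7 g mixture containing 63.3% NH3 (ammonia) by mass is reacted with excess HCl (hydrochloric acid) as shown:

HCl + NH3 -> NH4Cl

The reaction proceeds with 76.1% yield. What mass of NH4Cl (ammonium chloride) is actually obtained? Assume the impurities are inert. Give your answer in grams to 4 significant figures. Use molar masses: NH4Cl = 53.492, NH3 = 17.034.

473.0 g

Pure NH3 available = 312.7 g × 0.633 = 197.94 g.
n(NH3) = 197.94 g / 17.034 g/mol = 11.620 mol.
From the equation the NH3:NH4Cl mole ratio is 1:1, so n(NH4Cl) = 11.620 × 1/1 = 11.620 mol.
Mass of NH4Cl = 11.620 mol × 53.492 g/mol = 621.59 g.
Actual mass collected = 621.59 g × 0.761 = 473.03 g.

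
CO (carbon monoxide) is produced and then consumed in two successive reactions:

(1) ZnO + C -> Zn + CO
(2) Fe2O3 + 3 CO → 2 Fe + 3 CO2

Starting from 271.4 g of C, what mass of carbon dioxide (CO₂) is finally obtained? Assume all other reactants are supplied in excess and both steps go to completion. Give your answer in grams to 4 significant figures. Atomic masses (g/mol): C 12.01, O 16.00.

994.5 g

M(C) = 12.01 g/mol.
M(CO2) = 12.01 + 2(16.00) = 44.01 g/mol.
n(C) = 271.40 / 12.01 = 22.598 mol.
Step 1 gives a 1:1 ratio of C to CO, so n(CO) = 22.598 mol.
In step 2 the CO:CO2 ratio is 3:3, so n(CO2) = 22.598 mol.
Mass of CO2 = 22.598 × 44.01 = 994.53 g.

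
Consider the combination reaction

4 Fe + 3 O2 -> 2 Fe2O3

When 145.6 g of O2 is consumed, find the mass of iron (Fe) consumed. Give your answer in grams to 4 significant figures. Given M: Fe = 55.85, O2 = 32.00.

n(O2) = 145.60 g / 32.00 g/mol = 4.5500 mol.
From the equation the O2:Fe mole ratio is 3:4, so n(Fe) = 4.5500 × 4/3 = 6.0667 mol.
Mass of Fe = 6.0667 mol × 55.85 g/mol = 338.82 g.

338.8 g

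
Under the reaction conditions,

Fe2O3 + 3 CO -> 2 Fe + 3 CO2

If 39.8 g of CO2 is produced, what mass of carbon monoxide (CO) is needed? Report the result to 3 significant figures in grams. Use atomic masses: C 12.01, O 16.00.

M(CO2) = 12.01 + 2(16.00) = 44.01 g/mol.
M(CO) = 12.01 + 16.00 = 28.01 g/mol.
n(CO2) = 39.80 g / 44.01 g/mol = 0.9043 mol.
From the equation the CO2:CO mole ratio is 3:3, so n(CO) = 0.9043 × 3/3 = 0.9043 mol.
Mass of CO = 0.9043 mol × 28.01 g/mol = 25.33 g.

25.3 g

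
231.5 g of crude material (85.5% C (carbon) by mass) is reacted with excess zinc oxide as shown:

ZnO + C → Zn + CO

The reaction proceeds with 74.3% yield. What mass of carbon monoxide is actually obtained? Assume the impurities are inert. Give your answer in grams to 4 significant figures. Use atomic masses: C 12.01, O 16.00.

343.0 g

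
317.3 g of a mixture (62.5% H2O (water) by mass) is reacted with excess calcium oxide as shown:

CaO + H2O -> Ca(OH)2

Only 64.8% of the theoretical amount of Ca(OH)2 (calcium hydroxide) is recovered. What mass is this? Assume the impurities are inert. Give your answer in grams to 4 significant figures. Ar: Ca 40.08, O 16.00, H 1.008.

Pure H2O available = 317.3 g × 0.625 = 198.31 g.
M(H2O) = 2(1.008) + 16.00 = 18.016 g/mol.
M(Ca(OH)2) = 40.08 + 2(16.00) + 2(1.008) = 74.096 g/mol.
n(H2O) = 198.31 g / 18.016 g/mol = 11.008 mol.
From the equation the H2O:Ca(OH)2 mole ratio is 1:1, so n(Ca(OH)2) = 11.008 × 1/1 = 11.008 mol.
Mass of Ca(OH)2 = 11.008 mol × 74.096 g/mol = 815.62 g.
Actual mass collected = 815.62 g × 0.648 = 528.52 g.

528.5 g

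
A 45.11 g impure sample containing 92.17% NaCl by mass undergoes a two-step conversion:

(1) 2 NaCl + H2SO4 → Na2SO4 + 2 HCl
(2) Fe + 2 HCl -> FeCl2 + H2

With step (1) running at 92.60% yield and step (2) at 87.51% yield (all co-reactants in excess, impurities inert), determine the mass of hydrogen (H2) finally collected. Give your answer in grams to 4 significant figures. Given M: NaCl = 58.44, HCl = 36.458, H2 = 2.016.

0.5811 g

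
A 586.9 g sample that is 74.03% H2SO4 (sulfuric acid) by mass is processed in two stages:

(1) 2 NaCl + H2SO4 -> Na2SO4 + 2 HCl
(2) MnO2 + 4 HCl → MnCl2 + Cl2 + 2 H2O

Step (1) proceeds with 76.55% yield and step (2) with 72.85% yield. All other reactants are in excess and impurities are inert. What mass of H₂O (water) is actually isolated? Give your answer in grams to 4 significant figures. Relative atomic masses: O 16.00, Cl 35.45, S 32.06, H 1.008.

44.51 g

Pure H2SO4 = 586.9 × 0.7403 = 434.48 g.
M(H2SO4) = 2(1.008) + 32.06 + 4(16.00) = 98.076 g/mol.
M(H2O) = 2(1.008) + 16.00 = 18.016 g/mol.
n(H2SO4) = 434.48 / 98.076 = 4.4301 mol.
Step 1 (H2SO4:HCl = 1:2): theoretical n(HCl) = 8.8601 mol; at 76.55% yield, n(HCl) = 6.7824 mol.
Step 2 (HCl:H2O = 4:2): theoretical n(H2O) = 3.3912 mol, so theoretical mass = 3.3912 × 18.016 = 61.096 g.
At 72.85% yield, actual mass of H2O = 61.096 × 0.7285 = 44.508 g.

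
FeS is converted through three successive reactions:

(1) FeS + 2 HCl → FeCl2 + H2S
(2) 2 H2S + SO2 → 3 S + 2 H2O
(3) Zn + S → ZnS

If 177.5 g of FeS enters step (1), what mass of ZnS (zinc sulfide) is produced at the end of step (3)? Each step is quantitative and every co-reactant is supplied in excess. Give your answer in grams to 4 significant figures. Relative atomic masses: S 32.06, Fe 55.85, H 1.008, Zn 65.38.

295.1 g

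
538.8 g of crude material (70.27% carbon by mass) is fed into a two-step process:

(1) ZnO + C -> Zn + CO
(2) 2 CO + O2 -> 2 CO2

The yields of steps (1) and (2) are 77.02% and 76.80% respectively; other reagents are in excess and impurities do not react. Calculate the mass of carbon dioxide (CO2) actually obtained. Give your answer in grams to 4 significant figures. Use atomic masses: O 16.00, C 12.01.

820.7 g

Pure C = 538.8 × 0.7027 = 378.61 g.
M(C) = 12.01 g/mol.
M(CO2) = 12.01 + 2(16.00) = 44.01 g/mol.
n(C) = 378.61 / 12.01 = 31.525 mol.
Step 1 (C:CO = 1:1): theoretical n(CO) = 31.525 mol; at 77.02% yield, n(CO) = 24.281 mol.
Step 2 (CO:CO2 = 2:2): theoretical n(CO2) = 24.281 mol, so theoretical mass = 24.281 × 44.01 = 1068.6 g.
At 76.80% yield, actual mass of CO2 = 1068.6 × 0.7680 = 820.67 g.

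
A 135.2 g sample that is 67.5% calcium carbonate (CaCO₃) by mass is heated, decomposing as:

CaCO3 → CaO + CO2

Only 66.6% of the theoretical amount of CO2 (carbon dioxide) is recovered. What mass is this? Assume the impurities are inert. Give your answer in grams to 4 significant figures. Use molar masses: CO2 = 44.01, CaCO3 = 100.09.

Pure CaCO3 available = 135.2 g × 0.675 = 91.260 g.
n(CaCO3) = 91.260 g / 100.09 g/mol = 0.91178 mol.
From the equation the CaCO3:CO2 mole ratio is 1:1, so n(CO2) = 0.91178 × 1/1 = 0.91178 mol.
Mass of CO2 = 0.91178 mol × 44.01 g/mol = 40.127 g.
Actual mass collected = 40.127 g × 0.666 = 26.725 g.

26.72 g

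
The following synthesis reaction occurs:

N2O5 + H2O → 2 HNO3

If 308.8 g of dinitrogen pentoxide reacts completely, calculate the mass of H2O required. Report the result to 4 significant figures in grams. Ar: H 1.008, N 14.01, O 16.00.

M(N2O5) = 2(14.01) + 5(16.00) = 108.02 g/mol.
M(H2O) = 2(1.008) + 16.00 = 18.016 g/mol.
n(N2O5) = 308.80 g / 108.02 g/mol = 2.8587 mol.
From the equation the N2O5:H2O mole ratio is 1:1, so n(H2O) = 2.8587 × 1/1 = 2.8587 mol.
Mass of H2O = 2.8587 mol × 18.016 g/mol = 51.503 g.

51.50 g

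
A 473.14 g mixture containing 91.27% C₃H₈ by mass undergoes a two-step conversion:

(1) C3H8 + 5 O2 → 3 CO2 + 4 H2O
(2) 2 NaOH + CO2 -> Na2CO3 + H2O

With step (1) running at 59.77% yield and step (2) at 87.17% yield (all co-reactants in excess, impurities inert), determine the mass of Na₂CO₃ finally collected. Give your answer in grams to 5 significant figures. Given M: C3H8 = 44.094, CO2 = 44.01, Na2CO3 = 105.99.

1622.5 g

Pure C3H8 = 473.14 × 0.9127 = 431.835 g.
n(C3H8) = 431.835 / 44.094 = 9.79351 mol.
Step 1 (C3H8:CO2 = 1:3): theoretical n(CO2) = 29.3805 mol; at 59.77% yield, n(CO2) = 17.5607 mol.
Step 2 (CO2:Na2CO3 = 1:1): theoretical n(Na2CO3) = 17.5607 mol, so theoretical mass = 17.5607 × 105.99 = 1861.26 g.
At 87.17% yield, actual mass of Na2CO3 = 1861.26 × 0.8717 = 1622.46 g.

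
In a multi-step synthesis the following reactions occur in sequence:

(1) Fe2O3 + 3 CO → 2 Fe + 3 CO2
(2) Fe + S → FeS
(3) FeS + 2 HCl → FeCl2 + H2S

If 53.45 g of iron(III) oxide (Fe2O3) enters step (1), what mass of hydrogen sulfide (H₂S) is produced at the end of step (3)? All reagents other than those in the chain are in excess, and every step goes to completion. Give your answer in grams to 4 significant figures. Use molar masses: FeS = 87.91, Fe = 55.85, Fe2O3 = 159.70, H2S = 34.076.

n(Fe2O3) = 53.45 / 159.70 = 0.33469 mol.
Reaction (1): Fe2O3→Fe ratio 1:2 ⇒ n(Fe) = 0.66938 mol.
Reaction (2): Fe→FeS ratio 1:1 ⇒ n(FeS) = 0.66938 mol.
Reaction (3): FeS→H2S ratio 1:1 ⇒ n(H2S) = 0.66938 mol.
Mass of H2S = 0.66938 × 34.076 = 22.810 g.

22.81 g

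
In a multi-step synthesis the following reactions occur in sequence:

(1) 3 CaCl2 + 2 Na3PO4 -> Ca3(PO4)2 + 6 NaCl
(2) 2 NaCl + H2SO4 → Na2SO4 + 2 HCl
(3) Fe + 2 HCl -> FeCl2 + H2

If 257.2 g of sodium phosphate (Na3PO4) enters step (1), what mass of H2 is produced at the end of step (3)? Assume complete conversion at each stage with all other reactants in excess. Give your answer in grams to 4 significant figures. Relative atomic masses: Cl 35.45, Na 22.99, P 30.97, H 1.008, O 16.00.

4.744 g

M(Na3PO4) = 3(22.99) + 30.97 + 4(16.00) = 163.94 g/mol.
M(H2) = 2(1.008) = 2.016 g/mol.
n(Na3PO4) = 257.2 / 163.94 = 1.5689 mol.
Reaction (1): Na3PO4→NaCl ratio 2:6 ⇒ n(NaCl) = 4.7066 mol.
Reaction (2): NaCl→HCl ratio 2:2 ⇒ n(HCl) = 4.7066 mol.
Reaction (3): HCl→H2 ratio 2:1 ⇒ n(H2) = 2.3533 mol.
Mass of H2 = 2.3533 × 2.016 = 4.7443 g.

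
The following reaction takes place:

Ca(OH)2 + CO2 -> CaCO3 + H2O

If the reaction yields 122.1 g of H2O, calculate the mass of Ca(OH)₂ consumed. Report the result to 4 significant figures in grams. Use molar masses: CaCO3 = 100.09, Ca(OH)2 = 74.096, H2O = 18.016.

502.2 g

n(H2O) = 122.10 g / 18.016 g/mol = 6.7773 mol.
From the equation the H2O:Ca(OH)2 mole ratio is 1:1, so n(Ca(OH)2) = 6.7773 × 1/1 = 6.7773 mol.
Mass of Ca(OH)2 = 6.7773 mol × 74.096 g/mol = 502.17 g.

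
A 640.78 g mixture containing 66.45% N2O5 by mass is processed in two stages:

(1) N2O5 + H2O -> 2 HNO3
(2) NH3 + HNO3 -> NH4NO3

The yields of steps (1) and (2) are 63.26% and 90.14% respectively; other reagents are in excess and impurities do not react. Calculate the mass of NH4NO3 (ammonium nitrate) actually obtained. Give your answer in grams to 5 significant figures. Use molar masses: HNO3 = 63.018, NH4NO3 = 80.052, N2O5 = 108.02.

359.87 g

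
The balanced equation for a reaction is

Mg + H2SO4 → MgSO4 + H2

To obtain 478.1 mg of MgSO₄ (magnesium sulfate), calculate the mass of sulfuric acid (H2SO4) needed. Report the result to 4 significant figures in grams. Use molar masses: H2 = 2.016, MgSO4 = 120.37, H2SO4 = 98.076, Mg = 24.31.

Convert: 478.1 mg = 0.47810 g.
n(MgSO4) = 0.47810 g / 120.37 g/mol = 0.0039719 mol.
From the equation the MgSO4:H2SO4 mole ratio is 1:1, so n(H2SO4) = 0.0039719 × 1/1 = 0.0039719 mol.
Mass of H2SO4 = 0.0039719 mol × 98.076 g/mol = 0.38955 g.

0.3896 g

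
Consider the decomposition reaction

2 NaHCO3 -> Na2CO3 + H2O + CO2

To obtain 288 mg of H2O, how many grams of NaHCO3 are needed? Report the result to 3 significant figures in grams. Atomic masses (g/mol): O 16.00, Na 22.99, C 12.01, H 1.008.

2.69 g

M(H2O) = 2(1.008) + 16.00 = 18.016 g/mol.
M(NaHCO3) = 22.99 + 1.008 + 12.01 + 3(16.00) = 84.008 g/mol.
Convert: 288 mg = 0.2880 g.
n(H2O) = 0.2880 g / 18.016 g/mol = 0.01599 mol.
From the equation the H2O:NaHCO3 mole ratio is 1:2, so n(NaHCO3) = 0.01599 × 2/1 = 0.03197 mol.
Mass of NaHCO3 = 0.03197 mol × 84.008 g/mol = 2.686 g.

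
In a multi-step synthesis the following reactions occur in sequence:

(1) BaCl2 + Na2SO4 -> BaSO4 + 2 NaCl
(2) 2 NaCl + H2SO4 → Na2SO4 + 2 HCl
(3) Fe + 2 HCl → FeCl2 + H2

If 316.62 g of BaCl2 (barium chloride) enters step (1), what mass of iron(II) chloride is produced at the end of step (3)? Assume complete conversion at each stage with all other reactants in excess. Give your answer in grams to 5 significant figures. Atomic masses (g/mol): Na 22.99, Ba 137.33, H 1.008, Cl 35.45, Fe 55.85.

192.73 g

M(BaCl2) = 137.33 + 2(35.45) = 208.23 g/mol.
M(FeCl2) = 55.85 + 2(35.45) = 126.75 g/mol.
n(BaCl2) = 316.62 / 208.23 = 1.52053 mol.
Reaction (1): BaCl2→NaCl ratio 1:2 ⇒ n(NaCl) = 3.04106 mol.
Reaction (2): NaCl→HCl ratio 2:2 ⇒ n(HCl) = 3.04106 mol.
Reaction (3): HCl→FeCl2 ratio 2:1 ⇒ n(FeCl2) = 1.52053 mol.
Mass of FeCl2 = 1.52053 × 126.75 = 192.727 g.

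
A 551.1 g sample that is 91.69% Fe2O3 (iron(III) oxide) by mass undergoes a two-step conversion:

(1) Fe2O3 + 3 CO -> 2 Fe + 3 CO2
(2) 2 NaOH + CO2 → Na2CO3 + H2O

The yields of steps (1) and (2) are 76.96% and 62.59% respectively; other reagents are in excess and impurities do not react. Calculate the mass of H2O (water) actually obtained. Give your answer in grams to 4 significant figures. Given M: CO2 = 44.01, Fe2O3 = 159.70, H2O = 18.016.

Pure Fe2O3 = 551.1 × 0.9169 = 505.30 g.
n(Fe2O3) = 505.30 / 159.70 = 3.1641 mol.
Step 1 (Fe2O3:CO2 = 1:3): theoretical n(CO2) = 9.4922 mol; at 76.96% yield, n(CO2) = 7.3052 mol.
Step 2 (CO2:H2O = 1:1): theoretical n(H2O) = 7.3052 mol, so theoretical mass = 7.3052 × 18.016 = 131.61 g.
At 62.59% yield, actual mass of H2O = 131.61 × 0.6259 = 82.375 g.

82.38 g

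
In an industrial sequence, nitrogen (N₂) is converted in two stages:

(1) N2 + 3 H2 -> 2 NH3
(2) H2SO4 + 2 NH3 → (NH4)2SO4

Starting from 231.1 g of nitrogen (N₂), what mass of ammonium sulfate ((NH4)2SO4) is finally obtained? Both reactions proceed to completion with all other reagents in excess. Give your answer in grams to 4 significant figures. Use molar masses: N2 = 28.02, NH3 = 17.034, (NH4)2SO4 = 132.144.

1090 g

n(N2) = 231.10 / 28.02 = 8.2477 mol.
Step 1 gives a 1:2 ratio of N2 to NH3, so n(NH3) = 16.495 mol.
In step 2 the NH3:(NH4)2SO4 ratio is 2:1, so n((NH4)2SO4) = 8.2477 mol.
Mass of (NH4)2SO4 = 8.2477 × 132.144 = 1089.9 g.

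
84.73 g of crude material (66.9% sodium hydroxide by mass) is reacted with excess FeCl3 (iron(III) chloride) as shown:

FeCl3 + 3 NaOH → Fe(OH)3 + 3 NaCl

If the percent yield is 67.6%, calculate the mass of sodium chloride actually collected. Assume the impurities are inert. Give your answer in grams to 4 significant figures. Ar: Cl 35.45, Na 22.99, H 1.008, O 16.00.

55.99 g

Pure NaOH available = 84.73 g × 0.669 = 56.684 g.
M(NaOH) = 22.99 + 16.00 + 1.008 = 39.998 g/mol.
M(NaCl) = 22.99 + 35.45 = 58.44 g/mol.
n(NaOH) = 56.684 g / 39.998 g/mol = 1.4172 mol.
From the equation the NaOH:NaCl mole ratio is 3:3, so n(NaCl) = 1.4172 × 3/3 = 1.4172 mol.
Mass of NaCl = 1.4172 mol × 58.44 g/mol = 82.820 g.
Actual mass collected = 82.820 g × 0.676 = 55.986 g.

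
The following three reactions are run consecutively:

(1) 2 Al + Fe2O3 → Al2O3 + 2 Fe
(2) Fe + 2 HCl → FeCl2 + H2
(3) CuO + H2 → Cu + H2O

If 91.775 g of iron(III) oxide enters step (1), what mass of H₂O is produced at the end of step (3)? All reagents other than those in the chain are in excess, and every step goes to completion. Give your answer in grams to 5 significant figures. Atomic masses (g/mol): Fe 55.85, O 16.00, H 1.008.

20.707 g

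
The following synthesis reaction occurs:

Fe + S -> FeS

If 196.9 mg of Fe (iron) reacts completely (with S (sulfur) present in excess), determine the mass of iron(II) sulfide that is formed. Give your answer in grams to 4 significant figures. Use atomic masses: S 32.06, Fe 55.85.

0.3099 g

M(Fe) = 55.85 g/mol.
M(FeS) = 55.85 + 32.06 = 87.91 g/mol.
Convert: 196.9 mg = 0.19690 g.
n(Fe) = 0.19690 g / 55.85 g/mol = 0.0035255 mol.
From the equation the Fe:FeS mole ratio is 1:1, so n(FeS) = 0.0035255 × 1/1 = 0.0035255 mol.
Mass of FeS = 0.0035255 mol × 87.91 g/mol = 0.30993 g.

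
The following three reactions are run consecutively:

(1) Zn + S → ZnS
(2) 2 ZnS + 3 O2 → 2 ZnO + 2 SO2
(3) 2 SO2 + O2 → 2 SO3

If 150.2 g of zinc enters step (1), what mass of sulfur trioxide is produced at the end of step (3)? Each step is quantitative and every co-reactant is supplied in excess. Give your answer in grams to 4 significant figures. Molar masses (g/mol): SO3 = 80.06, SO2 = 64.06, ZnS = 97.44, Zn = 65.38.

n(Zn) = 150.2 / 65.38 = 2.2973 mol.
Reaction (1): Zn→ZnS ratio 1:1 ⇒ n(ZnS) = 2.2973 mol.
Reaction (2): ZnS→SO2 ratio 2:2 ⇒ n(SO2) = 2.2973 mol.
Reaction (3): SO2→SO3 ratio 2:2 ⇒ n(SO3) = 2.2973 mol.
Mass of SO3 = 2.2973 × 80.06 = 183.92 g.

183.9 g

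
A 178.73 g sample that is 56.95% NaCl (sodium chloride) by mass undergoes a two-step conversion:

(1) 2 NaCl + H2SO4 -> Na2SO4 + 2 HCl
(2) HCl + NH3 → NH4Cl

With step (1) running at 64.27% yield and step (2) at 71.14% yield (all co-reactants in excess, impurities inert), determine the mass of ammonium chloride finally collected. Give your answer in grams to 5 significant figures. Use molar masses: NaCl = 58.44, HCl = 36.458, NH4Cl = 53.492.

Pure NaCl = 178.73 × 0.5695 = 101.787 g.
n(NaCl) = 101.787 / 58.44 = 1.74173 mol.
Step 1 (NaCl:HCl = 2:2): theoretical n(HCl) = 1.74173 mol; at 64.27% yield, n(HCl) = 1.11941 mol.
Step 2 (HCl:NH4Cl = 1:1): theoretical n(NH4Cl) = 1.11941 mol, so theoretical mass = 1.11941 × 53.492 = 59.8795 g.
At 71.14% yield, actual mass of NH4Cl = 59.8795 × 0.7114 = 42.5983 g.

42.598 g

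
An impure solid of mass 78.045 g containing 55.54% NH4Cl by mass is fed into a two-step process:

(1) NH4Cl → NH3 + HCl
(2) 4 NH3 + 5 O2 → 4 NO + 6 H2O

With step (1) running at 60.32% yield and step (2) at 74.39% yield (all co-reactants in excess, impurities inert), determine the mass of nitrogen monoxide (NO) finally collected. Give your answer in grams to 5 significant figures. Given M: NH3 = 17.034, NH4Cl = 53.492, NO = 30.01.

Pure NH4Cl = 78.045 × 0.5554 = 43.3462 g.
n(NH4Cl) = 43.3462 / 53.492 = 0.810330 mol.
Step 1 (NH4Cl:NH3 = 1:1): theoretical n(NH3) = 0.810330 mol; at 60.32% yield, n(NH3) = 0.488791 mol.
Step 2 (NH3:NO = 4:4): theoretical n(NO) = 0.488791 mol, so theoretical mass = 0.488791 × 30.01 = 14.6686 g.
At 74.39% yield, actual mass of NO = 14.6686 × 0.7439 = 10.9120 g.

10.912 g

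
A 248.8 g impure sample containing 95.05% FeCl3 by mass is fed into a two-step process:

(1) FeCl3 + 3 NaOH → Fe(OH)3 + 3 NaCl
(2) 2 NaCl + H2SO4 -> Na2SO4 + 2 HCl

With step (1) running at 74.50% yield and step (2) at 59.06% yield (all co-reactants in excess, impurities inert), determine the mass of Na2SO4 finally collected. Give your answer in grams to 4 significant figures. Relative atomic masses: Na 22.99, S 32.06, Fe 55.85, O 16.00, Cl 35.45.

136.7 g

Pure FeCl3 = 248.8 × 0.9505 = 236.48 g.
M(FeCl3) = 55.85 + 3(35.45) = 162.20 g/mol.
M(Na2SO4) = 2(22.99) + 32.06 + 4(16.00) = 142.04 g/mol.
n(FeCl3) = 236.48 / 162.20 = 1.4580 mol.
Step 1 (FeCl3:NaCl = 1:3): theoretical n(NaCl) = 4.3739 mol; at 74.50% yield, n(NaCl) = 3.2586 mol.
Step 2 (NaCl:Na2SO4 = 2:1): theoretical n(Na2SO4) = 1.6293 mol, so theoretical mass = 1.6293 × 142.04 = 231.42 g.
At 59.06% yield, actual mass of Na2SO4 = 231.42 × 0.5906 = 136.68 g.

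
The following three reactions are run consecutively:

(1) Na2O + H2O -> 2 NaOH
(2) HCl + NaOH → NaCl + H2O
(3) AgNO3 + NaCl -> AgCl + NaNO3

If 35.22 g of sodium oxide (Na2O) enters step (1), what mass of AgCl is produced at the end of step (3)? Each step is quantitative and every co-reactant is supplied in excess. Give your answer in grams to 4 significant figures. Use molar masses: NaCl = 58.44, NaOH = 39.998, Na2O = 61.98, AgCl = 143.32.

162.9 g

n(Na2O) = 35.22 / 61.98 = 0.56825 mol.
Reaction (1): Na2O→NaOH ratio 1:2 ⇒ n(NaOH) = 1.1365 mol.
Reaction (2): NaOH→NaCl ratio 1:1 ⇒ n(NaCl) = 1.1365 mol.
Reaction (3): NaCl→AgCl ratio 1:1 ⇒ n(AgCl) = 1.1365 mol.
Mass of AgCl = 1.1365 × 143.32 = 162.88 g.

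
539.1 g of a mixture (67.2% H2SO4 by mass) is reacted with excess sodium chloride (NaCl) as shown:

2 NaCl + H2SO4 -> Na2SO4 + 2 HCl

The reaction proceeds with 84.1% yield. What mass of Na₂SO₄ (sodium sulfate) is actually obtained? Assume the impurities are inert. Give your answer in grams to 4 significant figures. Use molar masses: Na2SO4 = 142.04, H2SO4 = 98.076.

Pure H2SO4 available = 539.1 g × 0.672 = 362.28 g.
n(H2SO4) = 362.28 g / 98.076 g/mol = 3.6938 mol.
From the equation the H2SO4:Na2SO4 mole ratio is 1:1, so n(Na2SO4) = 3.6938 × 1/1 = 3.6938 mol.
Mass of Na2SO4 = 3.6938 mol × 142.04 g/mol = 524.67 g.
Actual mass collected = 524.67 g × 0.841 = 441.25 g.

441.2 g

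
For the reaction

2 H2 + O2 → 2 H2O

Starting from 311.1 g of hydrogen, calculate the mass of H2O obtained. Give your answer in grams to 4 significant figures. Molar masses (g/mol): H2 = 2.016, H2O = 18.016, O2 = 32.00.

n(H2) = 311.10 g / 2.016 g/mol = 154.32 mol.
From the equation the H2:H2O mole ratio is 2:2, so n(H2O) = 154.32 × 2/2 = 154.32 mol.
Mass of H2O = 154.32 mol × 18.016 g/mol = 2780.1 g.

2780 g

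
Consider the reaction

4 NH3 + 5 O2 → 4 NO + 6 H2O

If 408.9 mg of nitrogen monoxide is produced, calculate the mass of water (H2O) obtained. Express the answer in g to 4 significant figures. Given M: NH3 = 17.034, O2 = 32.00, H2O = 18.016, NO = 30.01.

0.3682 g

Convert: 408.9 mg = 0.40890 g.
n(NO) = 0.40890 g / 30.01 g/mol = 0.013625 mol.
From the equation the NO:H2O mole ratio is 4:6, so n(H2O) = 0.013625 × 6/4 = 0.020438 mol.
Mass of H2O = 0.020438 mol × 18.016 g/mol = 0.36821 g.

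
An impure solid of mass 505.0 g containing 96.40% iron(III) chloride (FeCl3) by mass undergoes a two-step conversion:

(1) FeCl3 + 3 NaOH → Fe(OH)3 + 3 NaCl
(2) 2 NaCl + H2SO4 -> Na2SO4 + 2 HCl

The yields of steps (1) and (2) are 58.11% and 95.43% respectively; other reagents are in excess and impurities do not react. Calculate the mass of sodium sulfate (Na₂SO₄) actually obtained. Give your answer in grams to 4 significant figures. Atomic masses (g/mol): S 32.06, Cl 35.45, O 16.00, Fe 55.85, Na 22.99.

354.6 g

Pure FeCl3 = 505.0 × 0.9640 = 486.82 g.
M(FeCl3) = 55.85 + 3(35.45) = 162.20 g/mol.
M(Na2SO4) = 2(22.99) + 32.06 + 4(16.00) = 142.04 g/mol.
n(FeCl3) = 486.82 / 162.20 = 3.0014 mol.
Step 1 (FeCl3:NaCl = 1:3): theoretical n(NaCl) = 9.0041 mol; at 58.11% yield, n(NaCl) = 5.2323 mol.
Step 2 (NaCl:Na2SO4 = 2:1): theoretical n(Na2SO4) = 2.6161 mol, so theoretical mass = 2.6161 × 142.04 = 371.60 g.
At 95.43% yield, actual mass of Na2SO4 = 371.60 × 0.9543 = 354.61 g.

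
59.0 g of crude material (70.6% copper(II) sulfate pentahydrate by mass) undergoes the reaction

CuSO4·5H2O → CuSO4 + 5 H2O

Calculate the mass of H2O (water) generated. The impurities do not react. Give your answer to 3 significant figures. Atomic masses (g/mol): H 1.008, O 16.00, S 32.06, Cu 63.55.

Mass of pure CuSO4·5H2O = 59.0 g × 0.706 = 41.65 g.
M(CuSO4·5H2O) = 63.55 + 32.06 + 9(16.00) + 10(1.008) = 249.69 g/mol.
M(H2O) = 2(1.008) + 16.00 = 18.016 g/mol.
n(CuSO4·5H2O) = 41.65 g / 249.69 g/mol = 0.1668 mol.
From the equation the CuSO4·5H2O:H2O mole ratio is 1:5, so n(H2O) = 0.1668 × 5/1 = 0.8341 mol.
Mass of H2O = 0.8341 mol × 18.016 g/mol = 15.03 g.

15.0 g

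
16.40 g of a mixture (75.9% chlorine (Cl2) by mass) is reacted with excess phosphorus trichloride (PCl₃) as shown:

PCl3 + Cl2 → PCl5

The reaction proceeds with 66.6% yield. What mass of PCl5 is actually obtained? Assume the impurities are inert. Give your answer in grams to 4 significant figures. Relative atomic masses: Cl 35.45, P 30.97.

24.35 g

Pure Cl2 available = 16.40 g × 0.759 = 12.448 g.
M(Cl2) = 2(35.45) = 70.90 g/mol.
M(PCl5) = 30.97 + 5(35.45) = 208.22 g/mol.
n(Cl2) = 12.448 g / 70.90 g/mol = 0.17557 mol.
From the equation the Cl2:PCl5 mole ratio is 1:1, so n(PCl5) = 0.17557 × 1/1 = 0.17557 mol.
Mass of PCl5 = 0.17557 mol × 208.22 g/mol = 36.556 g.
Actual mass collected = 36.556 g × 0.666 = 24.346 g.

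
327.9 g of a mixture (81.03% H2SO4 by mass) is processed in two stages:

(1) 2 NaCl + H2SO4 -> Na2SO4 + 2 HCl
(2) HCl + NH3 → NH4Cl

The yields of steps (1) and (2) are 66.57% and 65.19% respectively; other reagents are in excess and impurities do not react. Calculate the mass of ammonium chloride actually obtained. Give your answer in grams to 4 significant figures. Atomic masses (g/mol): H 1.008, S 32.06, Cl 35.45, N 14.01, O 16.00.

125.8 g

Pure H2SO4 = 327.9 × 0.8103 = 265.70 g.
M(H2SO4) = 2(1.008) + 32.06 + 4(16.00) = 98.076 g/mol.
M(NH4Cl) = 14.01 + 4(1.008) + 35.45 = 53.492 g/mol.
n(H2SO4) = 265.70 / 98.076 = 2.7091 mol.
Step 1 (H2SO4:HCl = 1:2): theoretical n(HCl) = 5.4182 mol; at 66.57% yield, n(HCl) = 3.6069 mol.
Step 2 (HCl:NH4Cl = 1:1): theoretical n(NH4Cl) = 3.6069 mol, so theoretical mass = 3.6069 × 53.492 = 192.94 g.
At 65.19% yield, actual mass of NH4Cl = 192.94 × 0.6519 = 125.78 g.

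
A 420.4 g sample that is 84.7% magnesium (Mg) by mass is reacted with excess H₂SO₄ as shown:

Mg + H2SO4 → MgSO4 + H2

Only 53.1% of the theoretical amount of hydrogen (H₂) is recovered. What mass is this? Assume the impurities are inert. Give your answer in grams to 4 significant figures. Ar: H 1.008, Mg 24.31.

15.68 g

Pure Mg available = 420.4 g × 0.847 = 356.08 g.
M(Mg) = 24.31 g/mol.
M(H2) = 2(1.008) = 2.016 g/mol.
n(Mg) = 356.08 g / 24.31 g/mol = 14.647 mol.
From the equation the Mg:H2 mole ratio is 1:1, so n(H2) = 14.647 × 1/1 = 14.647 mol.
Mass of H2 = 14.647 mol × 2.016 g/mol = 29.529 g.
Actual mass collected = 29.529 g × 0.531 = 15.680 g.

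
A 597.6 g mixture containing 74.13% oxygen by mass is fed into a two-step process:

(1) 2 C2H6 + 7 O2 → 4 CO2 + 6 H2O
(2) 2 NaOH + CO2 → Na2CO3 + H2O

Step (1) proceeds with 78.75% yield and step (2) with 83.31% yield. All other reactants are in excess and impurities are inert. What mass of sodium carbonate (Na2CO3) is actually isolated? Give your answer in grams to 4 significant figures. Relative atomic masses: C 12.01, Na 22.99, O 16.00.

Pure O2 = 597.6 × 0.7413 = 443.00 g.
M(O2) = 2(16.00) = 32.00 g/mol.
M(Na2CO3) = 2(22.99) + 12.01 + 3(16.00) = 105.99 g/mol.
n(O2) = 443.00 / 32.00 = 13.844 mol.
Step 1 (O2:CO2 = 7:4): theoretical n(CO2) = 7.9107 mol; at 78.75% yield, n(CO2) = 6.2297 mol.
Step 2 (CO2:Na2CO3 = 1:1): theoretical n(Na2CO3) = 6.2297 mol, so theoretical mass = 6.2297 × 105.99 = 660.29 g.
At 83.31% yield, actual mass of Na2CO3 = 660.29 × 0.8331 = 550.08 g.

550.1 g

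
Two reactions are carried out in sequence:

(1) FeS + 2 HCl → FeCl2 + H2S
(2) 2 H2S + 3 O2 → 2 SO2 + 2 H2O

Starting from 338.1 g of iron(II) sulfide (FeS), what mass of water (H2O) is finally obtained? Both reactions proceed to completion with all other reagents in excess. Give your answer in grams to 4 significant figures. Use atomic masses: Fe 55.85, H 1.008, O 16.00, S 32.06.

M(FeS) = 55.85 + 32.06 = 87.91 g/mol.
M(H2O) = 2(1.008) + 16.00 = 18.016 g/mol.
n(FeS) = 338.10 / 87.91 = 3.8460 mol.
Step 1 gives a 1:1 ratio of FeS to H2S, so n(H2S) = 3.8460 mol.
In step 2 the H2S:H2O ratio is 2:2, so n(H2O) = 3.8460 mol.
Mass of H2O = 3.8460 × 18.016 = 69.289 g.

69.29 g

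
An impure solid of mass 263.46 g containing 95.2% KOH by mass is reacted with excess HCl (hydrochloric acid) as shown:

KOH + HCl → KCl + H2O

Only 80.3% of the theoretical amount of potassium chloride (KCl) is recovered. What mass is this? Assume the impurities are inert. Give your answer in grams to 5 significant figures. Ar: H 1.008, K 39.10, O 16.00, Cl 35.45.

Pure KOH available = 263.46 g × 0.952 = 250.814 g.
M(KOH) = 39.10 + 16.00 + 1.008 = 56.108 g/mol.
M(KCl) = 39.10 + 35.45 = 74.55 g/mol.
n(KOH) = 250.814 g / 56.108 g/mol = 4.47020 mol.
From the equation the KOH:KCl mole ratio is 1:1, so n(KCl) = 4.47020 × 1/1 = 4.47020 mol.
Mass of KCl = 4.47020 mol × 74.55 g/mol = 333.253 g.
Actual mass collected = 333.253 g × 0.803 = 267.602 g.

267.60 g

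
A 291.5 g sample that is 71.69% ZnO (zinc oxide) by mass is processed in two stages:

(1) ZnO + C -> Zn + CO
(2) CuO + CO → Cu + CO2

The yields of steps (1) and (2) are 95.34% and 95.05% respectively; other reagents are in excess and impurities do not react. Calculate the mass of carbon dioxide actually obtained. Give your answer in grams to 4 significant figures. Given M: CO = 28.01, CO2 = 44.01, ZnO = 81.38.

102.4 g

Pure ZnO = 291.5 × 0.7169 = 208.98 g.
n(ZnO) = 208.98 / 81.38 = 2.5679 mol.
Step 1 (ZnO:CO = 1:1): theoretical n(CO) = 2.5679 mol; at 95.34% yield, n(CO) = 2.4482 mol.
Step 2 (CO:CO2 = 1:1): theoretical n(CO2) = 2.4482 mol, so theoretical mass = 2.4482 × 44.01 = 107.75 g.
At 95.05% yield, actual mass of CO2 = 107.75 × 0.9505 = 102.41 g.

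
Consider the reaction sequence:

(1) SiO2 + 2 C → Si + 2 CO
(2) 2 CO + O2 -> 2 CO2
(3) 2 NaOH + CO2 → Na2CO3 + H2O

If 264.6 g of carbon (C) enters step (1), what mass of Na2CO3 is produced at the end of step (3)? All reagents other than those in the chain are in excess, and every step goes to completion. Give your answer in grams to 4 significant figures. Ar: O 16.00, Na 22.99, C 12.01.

M(C) = 12.01 g/mol.
M(Na2CO3) = 2(22.99) + 12.01 + 3(16.00) = 105.99 g/mol.
n(C) = 264.6 / 12.01 = 22.032 mol.
Reaction (1): C→CO ratio 2:2 ⇒ n(CO) = 22.032 mol.
Reaction (2): CO→CO2 ratio 2:2 ⇒ n(CO2) = 22.032 mol.
Reaction (3): CO2→Na2CO3 ratio 1:1 ⇒ n(Na2CO3) = 22.032 mol.
Mass of Na2CO3 = 22.032 × 105.99 = 2335.1 g.

2335 g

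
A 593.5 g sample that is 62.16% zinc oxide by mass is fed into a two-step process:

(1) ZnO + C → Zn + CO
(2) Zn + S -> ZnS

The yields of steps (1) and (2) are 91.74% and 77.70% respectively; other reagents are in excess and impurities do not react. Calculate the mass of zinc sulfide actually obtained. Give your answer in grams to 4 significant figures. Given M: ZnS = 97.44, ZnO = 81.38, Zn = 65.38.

314.9 g

Pure ZnO = 593.5 × 0.6216 = 368.92 g.
n(ZnO) = 368.92 / 81.38 = 4.5333 mol.
Step 1 (ZnO:Zn = 1:1): theoretical n(Zn) = 4.5333 mol; at 91.74% yield, n(Zn) = 4.1588 mol.
Step 2 (Zn:ZnS = 1:1): theoretical n(ZnS) = 4.1588 mol, so theoretical mass = 4.1588 × 97.44 = 405.24 g.
At 77.70% yield, actual mass of ZnS = 405.24 × 0.7770 = 314.87 g.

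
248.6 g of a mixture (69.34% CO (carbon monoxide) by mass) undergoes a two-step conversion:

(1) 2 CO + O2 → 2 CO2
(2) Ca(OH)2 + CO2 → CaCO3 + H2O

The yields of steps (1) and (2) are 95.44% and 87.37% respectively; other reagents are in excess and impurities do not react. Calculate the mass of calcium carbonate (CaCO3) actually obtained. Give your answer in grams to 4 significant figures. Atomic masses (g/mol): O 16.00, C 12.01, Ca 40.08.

513.6 g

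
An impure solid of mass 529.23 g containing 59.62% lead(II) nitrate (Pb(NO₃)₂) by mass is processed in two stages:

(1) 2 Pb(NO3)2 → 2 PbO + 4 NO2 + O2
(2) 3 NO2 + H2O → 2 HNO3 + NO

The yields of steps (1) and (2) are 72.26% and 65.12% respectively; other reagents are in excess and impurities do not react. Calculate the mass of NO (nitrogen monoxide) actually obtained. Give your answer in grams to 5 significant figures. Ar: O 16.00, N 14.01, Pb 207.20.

8.9682 g

Pure Pb(NO3)2 = 529.23 × 0.5962 = 315.527 g.
M(Pb(NO3)2) = 207.20 + 2(14.01) + 6(16.00) = 331.22 g/mol.
M(NO) = 14.01 + 16.00 = 30.01 g/mol.
n(Pb(NO3)2) = 315.527 / 331.22 = 0.952620 mol.
Step 1 (Pb(NO3)2:NO2 = 2:4): theoretical n(NO2) = 1.90524 mol; at 72.26% yield, n(NO2) = 1.37673 mol.
Step 2 (NO2:NO = 3:1): theoretical n(NO) = 0.458909 mol, so theoretical mass = 0.458909 × 30.01 = 13.7719 g.
At 65.12% yield, actual mass of NO = 13.7719 × 0.6512 = 8.96823 g.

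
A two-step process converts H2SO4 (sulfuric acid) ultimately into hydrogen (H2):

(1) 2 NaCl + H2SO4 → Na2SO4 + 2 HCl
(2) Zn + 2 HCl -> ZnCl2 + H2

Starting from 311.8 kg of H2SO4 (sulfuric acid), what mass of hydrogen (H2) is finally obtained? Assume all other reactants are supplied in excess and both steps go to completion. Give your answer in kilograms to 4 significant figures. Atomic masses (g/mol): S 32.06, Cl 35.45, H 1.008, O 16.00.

6.409 kg

M(H2SO4) = 2(1.008) + 32.06 + 4(16.00) = 98.076 g/mol.
M(H2) = 2(1.008) = 2.016 g/mol.
311.8 kg = 311800 g.
n(H2SO4) = 311800 / 98.076 = 3179.2 mol.
Step 1 gives a 1:2 ratio of H2SO4 to HCl, so n(HCl) = 6358.3 mol.
In step 2 the HCl:H2 ratio is 2:1, so n(H2) = 3179.2 mol.
Mass of H2 = 3179.2 × 2.016 = 6409.2 g = 6.409 kg.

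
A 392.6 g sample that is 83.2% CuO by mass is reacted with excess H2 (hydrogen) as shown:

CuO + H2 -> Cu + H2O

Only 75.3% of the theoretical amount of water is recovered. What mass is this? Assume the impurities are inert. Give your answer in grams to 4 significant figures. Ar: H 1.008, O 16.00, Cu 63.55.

55.70 g

Pure CuO available = 392.6 g × 0.832 = 326.64 g.
M(CuO) = 63.55 + 16.00 = 79.55 g/mol.
M(H2O) = 2(1.008) + 16.00 = 18.016 g/mol.
n(CuO) = 326.64 g / 79.55 g/mol = 4.1061 mol.
From the equation the CuO:H2O mole ratio is 1:1, so n(H2O) = 4.1061 × 1/1 = 4.1061 mol.
Mass of H2O = 4.1061 mol × 18.016 g/mol = 73.976 g.
Actual mass collected = 73.976 g × 0.753 = 55.704 g.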